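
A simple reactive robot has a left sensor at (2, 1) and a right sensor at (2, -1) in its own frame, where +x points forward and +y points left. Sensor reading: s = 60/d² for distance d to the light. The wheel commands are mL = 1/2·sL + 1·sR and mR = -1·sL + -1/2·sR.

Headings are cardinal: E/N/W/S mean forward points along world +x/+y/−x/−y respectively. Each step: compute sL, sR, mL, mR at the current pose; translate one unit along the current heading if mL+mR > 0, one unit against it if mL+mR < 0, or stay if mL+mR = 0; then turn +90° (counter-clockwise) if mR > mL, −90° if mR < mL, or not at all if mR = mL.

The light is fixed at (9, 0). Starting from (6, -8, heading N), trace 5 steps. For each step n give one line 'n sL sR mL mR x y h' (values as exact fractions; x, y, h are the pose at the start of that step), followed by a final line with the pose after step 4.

n=0: pose=(6,-8,N); sL=15/13, sR=3/2; mL=27/13, mR=-99/52; mL+mR=9/52 → advance +1; mR−mL=-207/52 → turn -1·90°
n=1: pose=(6,-7,E); sL=60/37, sR=12/13; mL=834/481, mR=-1002/481; mL+mR=-168/481 → advance -1; mR−mL=-1836/481 → turn -1·90°
n=2: pose=(5,-7,S); sL=2/3, sR=30/53; mL=143/159, mR=-151/159; mL+mR=-8/159 → advance -1; mR−mL=-98/53 → turn -1·90°
n=3: pose=(5,-6,W); sL=12/17, sR=60/61; mL=1386/1037, mR=-1242/1037; mL+mR=144/1037 → advance +1; mR−mL=-2628/1037 → turn -1·90°
n=4: pose=(4,-6,N); sL=15/13, sR=15/8; mL=255/104, mR=-435/208; mL+mR=75/208 → advance +1; mR−mL=-945/208 → turn -1·90°

0 15/13 3/2 27/13 -99/52 6 -8 N
1 60/37 12/13 834/481 -1002/481 6 -7 E
2 2/3 30/53 143/159 -151/159 5 -7 S
3 12/17 60/61 1386/1037 -1242/1037 5 -6 W
4 15/13 15/8 255/104 -435/208 4 -6 N
final 4 -5 E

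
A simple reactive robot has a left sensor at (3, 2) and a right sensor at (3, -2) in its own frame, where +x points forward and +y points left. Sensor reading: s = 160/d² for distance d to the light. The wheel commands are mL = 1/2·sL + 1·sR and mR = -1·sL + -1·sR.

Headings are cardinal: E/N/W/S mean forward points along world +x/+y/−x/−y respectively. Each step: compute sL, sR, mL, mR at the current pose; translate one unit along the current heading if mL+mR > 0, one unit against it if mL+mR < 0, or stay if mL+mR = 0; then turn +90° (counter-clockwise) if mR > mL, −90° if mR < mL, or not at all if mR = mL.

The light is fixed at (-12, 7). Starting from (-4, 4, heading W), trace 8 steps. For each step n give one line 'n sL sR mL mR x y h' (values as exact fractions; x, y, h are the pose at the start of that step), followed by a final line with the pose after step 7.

0 16/5 80/13 504/65 -608/65 -4 4 W
1 160/49 160/121 17520/5929 -27200/5929 -3 4 N
2 40/37 8/9 476/333 -656/333 -3 3 E
3 160/149 32/17 6128/2533 -7488/2533 -4 3 S
4 16/5 80/13 504/65 -608/65 -4 4 W
5 160/49 160/121 17520/5929 -27200/5929 -3 4 N
6 40/37 8/9 476/333 -656/333 -3 3 E
7 160/149 32/17 6128/2533 -7488/2533 -4 3 S
final -4 4 W

n=0: pose=(-4,4,W); sL=16/5, sR=80/13; mL=504/65, mR=-608/65; mL+mR=-8/5 → advance -1; mR−mL=-1112/65 → turn -1·90°
n=1: pose=(-3,4,N); sL=160/49, sR=160/121; mL=17520/5929, mR=-27200/5929; mL+mR=-80/49 → advance -1; mR−mL=-44720/5929 → turn -1·90°
n=2: pose=(-3,3,E); sL=40/37, sR=8/9; mL=476/333, mR=-656/333; mL+mR=-20/37 → advance -1; mR−mL=-1132/333 → turn -1·90°
n=3: pose=(-4,3,S); sL=160/149, sR=32/17; mL=6128/2533, mR=-7488/2533; mL+mR=-80/149 → advance -1; mR−mL=-13616/2533 → turn -1·90°
n=4: pose=(-4,4,W); sL=16/5, sR=80/13; mL=504/65, mR=-608/65; mL+mR=-8/5 → advance -1; mR−mL=-1112/65 → turn -1·90°
n=5: pose=(-3,4,N); sL=160/49, sR=160/121; mL=17520/5929, mR=-27200/5929; mL+mR=-80/49 → advance -1; mR−mL=-44720/5929 → turn -1·90°
n=6: pose=(-3,3,E); sL=40/37, sR=8/9; mL=476/333, mR=-656/333; mL+mR=-20/37 → advance -1; mR−mL=-1132/333 → turn -1·90°
n=7: pose=(-4,3,S); sL=160/149, sR=32/17; mL=6128/2533, mR=-7488/2533; mL+mR=-80/149 → advance -1; mR−mL=-13616/2533 → turn -1·90°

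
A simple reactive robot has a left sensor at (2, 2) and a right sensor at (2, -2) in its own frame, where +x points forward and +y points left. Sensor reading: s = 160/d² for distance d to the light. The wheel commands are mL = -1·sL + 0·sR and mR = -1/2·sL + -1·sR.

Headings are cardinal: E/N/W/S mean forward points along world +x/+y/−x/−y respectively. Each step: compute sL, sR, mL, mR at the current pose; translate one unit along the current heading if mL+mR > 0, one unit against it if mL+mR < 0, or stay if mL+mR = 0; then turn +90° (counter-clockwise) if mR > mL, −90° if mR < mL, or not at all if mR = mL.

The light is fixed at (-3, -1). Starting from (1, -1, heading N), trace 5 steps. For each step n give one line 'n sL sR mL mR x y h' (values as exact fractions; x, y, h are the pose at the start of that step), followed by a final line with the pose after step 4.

0 20 4 -20 -14 1 -1 N
1 160/13 32 -160/13 -496/13 1 -2 W
2 16 16/5 -16 -56/5 2 -2 N
3 32/5 160/9 -32/5 -944/45 2 -3 W
4 10 5/2 -10 -15/2 3 -3 N
final 3 -4 W

n=0: pose=(1,-1,N); sL=20, sR=4; mL=-20, mR=-14; mL+mR=-34 → advance -1; mR−mL=6 → turn +1·90°
n=1: pose=(1,-2,W); sL=160/13, sR=32; mL=-160/13, mR=-496/13; mL+mR=-656/13 → advance -1; mR−mL=-336/13 → turn -1·90°
n=2: pose=(2,-2,N); sL=16, sR=16/5; mL=-16, mR=-56/5; mL+mR=-136/5 → advance -1; mR−mL=24/5 → turn +1·90°
n=3: pose=(2,-3,W); sL=32/5, sR=160/9; mL=-32/5, mR=-944/45; mL+mR=-1232/45 → advance -1; mR−mL=-656/45 → turn -1·90°
n=4: pose=(3,-3,N); sL=10, sR=5/2; mL=-10, mR=-15/2; mL+mR=-35/2 → advance -1; mR−mL=5/2 → turn +1·90°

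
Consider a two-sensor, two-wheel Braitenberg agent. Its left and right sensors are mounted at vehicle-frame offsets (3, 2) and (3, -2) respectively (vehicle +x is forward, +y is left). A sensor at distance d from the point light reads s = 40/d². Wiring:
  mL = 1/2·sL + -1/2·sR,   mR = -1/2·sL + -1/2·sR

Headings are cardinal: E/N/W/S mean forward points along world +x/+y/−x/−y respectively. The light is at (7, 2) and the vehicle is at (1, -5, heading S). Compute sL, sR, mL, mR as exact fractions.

10/29 10/41 60/1189 -350/1189

left sensor world pos  = (3, -8); dL² = 116
right sensor world pos = (-1, -8); dR² = 164
sL = 40/116 = 10/29
sR = 40/164 = 10/41
mL = 1/2·sL + -1/2·sR = 60/1189
mR = -1/2·sL + -1/2·sR = -350/1189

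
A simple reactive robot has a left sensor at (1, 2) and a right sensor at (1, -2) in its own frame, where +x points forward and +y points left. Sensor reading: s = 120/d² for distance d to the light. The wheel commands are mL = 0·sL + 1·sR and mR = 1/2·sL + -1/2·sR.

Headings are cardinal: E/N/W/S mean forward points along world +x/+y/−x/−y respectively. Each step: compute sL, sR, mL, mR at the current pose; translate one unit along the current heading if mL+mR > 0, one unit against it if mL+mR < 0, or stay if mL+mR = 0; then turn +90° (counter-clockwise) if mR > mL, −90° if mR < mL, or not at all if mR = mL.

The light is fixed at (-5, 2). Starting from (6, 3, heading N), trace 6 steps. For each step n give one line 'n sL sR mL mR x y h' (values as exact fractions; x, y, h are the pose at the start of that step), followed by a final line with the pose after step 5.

0 24/17 120/173 120/173 1056/2941 6 3 N
1 3/4 5/6 5/6 -1/24 6 4 E
2 120/197 120/101 120/101 -5760/19897 7 4 S
3 60/61 12/13 12/13 24/793 7 3 W
4 24/17 120/173 120/173 1056/2941 6 3 N
5 3/4 5/6 5/6 -1/24 6 4 E
final 7 4 S

n=0: pose=(6,3,N); sL=24/17, sR=120/173; mL=120/173, mR=1056/2941; mL+mR=3096/2941 → advance +1; mR−mL=-984/2941 → turn -1·90°
n=1: pose=(6,4,E); sL=3/4, sR=5/6; mL=5/6, mR=-1/24; mL+mR=19/24 → advance +1; mR−mL=-7/8 → turn -1·90°
n=2: pose=(7,4,S); sL=120/197, sR=120/101; mL=120/101, mR=-5760/19897; mL+mR=17880/19897 → advance +1; mR−mL=-29400/19897 → turn -1·90°
n=3: pose=(7,3,W); sL=60/61, sR=12/13; mL=12/13, mR=24/793; mL+mR=756/793 → advance +1; mR−mL=-708/793 → turn -1·90°
n=4: pose=(6,3,N); sL=24/17, sR=120/173; mL=120/173, mR=1056/2941; mL+mR=3096/2941 → advance +1; mR−mL=-984/2941 → turn -1·90°
n=5: pose=(6,4,E); sL=3/4, sR=5/6; mL=5/6, mR=-1/24; mL+mR=19/24 → advance +1; mR−mL=-7/8 → turn -1·90°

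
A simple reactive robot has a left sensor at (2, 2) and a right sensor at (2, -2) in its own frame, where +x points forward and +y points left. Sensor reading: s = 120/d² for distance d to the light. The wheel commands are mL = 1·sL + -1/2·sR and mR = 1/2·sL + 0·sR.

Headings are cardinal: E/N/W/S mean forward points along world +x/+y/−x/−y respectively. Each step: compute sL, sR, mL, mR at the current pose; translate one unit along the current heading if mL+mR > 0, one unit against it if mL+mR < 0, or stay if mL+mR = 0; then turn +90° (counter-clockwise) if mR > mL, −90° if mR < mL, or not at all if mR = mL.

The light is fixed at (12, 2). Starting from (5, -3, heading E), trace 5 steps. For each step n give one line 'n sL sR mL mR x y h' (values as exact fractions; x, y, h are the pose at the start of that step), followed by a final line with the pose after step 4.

0 60/17 60/37 1710/629 30/17 5 -3 E
1 24/13 120/113 1932/1469 12/13 6 -3 S
2 15/16 3/2 3/16 15/32 6 -4 W
3 120/89 24/29 2412/2581 60/89 5 -4 S
4 20/27 60/53 250/1431 10/27 5 -5 W
final 4 -5 S

n=0: pose=(5,-3,E); sL=60/17, sR=60/37; mL=1710/629, mR=30/17; mL+mR=2820/629 → advance +1; mR−mL=-600/629 → turn -1·90°
n=1: pose=(6,-3,S); sL=24/13, sR=120/113; mL=1932/1469, mR=12/13; mL+mR=3288/1469 → advance +1; mR−mL=-576/1469 → turn -1·90°
n=2: pose=(6,-4,W); sL=15/16, sR=3/2; mL=3/16, mR=15/32; mL+mR=21/32 → advance +1; mR−mL=9/32 → turn +1·90°
n=3: pose=(5,-4,S); sL=120/89, sR=24/29; mL=2412/2581, mR=60/89; mL+mR=4152/2581 → advance +1; mR−mL=-672/2581 → turn -1·90°
n=4: pose=(5,-5,W); sL=20/27, sR=60/53; mL=250/1431, mR=10/27; mL+mR=260/477 → advance +1; mR−mL=280/1431 → turn +1·90°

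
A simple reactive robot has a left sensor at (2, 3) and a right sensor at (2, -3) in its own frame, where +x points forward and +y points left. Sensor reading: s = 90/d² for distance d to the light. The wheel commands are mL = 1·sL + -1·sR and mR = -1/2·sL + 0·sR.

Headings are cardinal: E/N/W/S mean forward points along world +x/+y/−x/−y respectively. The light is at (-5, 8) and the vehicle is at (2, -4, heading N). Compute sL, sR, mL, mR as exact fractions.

left sensor world pos  = (-1, -2); dL² = 116
right sensor world pos = (5, -2); dR² = 200
sL = 90/116 = 45/58
sR = 90/200 = 9/20
mL = 1·sL + -1·sR = 189/580
mR = -1/2·sL + 0·sR = -45/116

45/58 9/20 189/580 -45/116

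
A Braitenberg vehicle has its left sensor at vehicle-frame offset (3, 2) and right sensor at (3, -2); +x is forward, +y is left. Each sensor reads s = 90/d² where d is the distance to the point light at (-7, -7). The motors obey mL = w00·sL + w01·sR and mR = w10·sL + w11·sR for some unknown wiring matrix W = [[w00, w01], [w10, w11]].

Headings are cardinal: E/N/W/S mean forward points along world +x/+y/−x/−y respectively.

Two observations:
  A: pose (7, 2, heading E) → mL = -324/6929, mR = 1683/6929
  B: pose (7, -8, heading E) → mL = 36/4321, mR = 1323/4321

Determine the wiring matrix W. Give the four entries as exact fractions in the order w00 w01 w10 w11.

1 -1 1/2 1/2

obs A: pose=(7,2,E) → sL=9/41, sR=45/169, mL=-324/6929, mR=1683/6929
obs B: pose=(7,-8,E) → sL=9/29, sR=45/149, mL=36/4321, mR=1323/4321
sensor matrix S = [[9/41, 45/169], [9/29, 45/149]]; det S = -489240/29940209
solve [mL_A; mL_B] = S·[w00; w01] and [mR_A; mR_B] = S·[w10; w11]:
  w00 = 1, w01 = -1, w10 = 1/2, w11 = 1/2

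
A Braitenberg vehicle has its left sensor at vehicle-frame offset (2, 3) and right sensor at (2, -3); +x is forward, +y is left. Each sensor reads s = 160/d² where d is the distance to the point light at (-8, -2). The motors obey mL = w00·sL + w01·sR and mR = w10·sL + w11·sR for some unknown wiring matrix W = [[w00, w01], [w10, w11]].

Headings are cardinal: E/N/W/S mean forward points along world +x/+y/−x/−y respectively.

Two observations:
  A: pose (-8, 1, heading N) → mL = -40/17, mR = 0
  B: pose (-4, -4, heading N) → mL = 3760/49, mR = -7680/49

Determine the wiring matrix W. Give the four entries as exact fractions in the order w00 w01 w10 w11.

1/2 -1 -1 1

obs A: pose=(-8,1,N) → sL=80/17, sR=80/17, mL=-40/17, mR=0
obs B: pose=(-4,-4,N) → sL=160, sR=160/49, mL=3760/49, mR=-7680/49
sensor matrix S = [[80/17, 80/17], [160, 160/49]]; det S = -614400/833
solve [mL_A; mL_B] = S·[w00; w01] and [mR_A; mR_B] = S·[w10; w11]:
  w00 = 1/2, w01 = -1, w10 = -1, w11 = 1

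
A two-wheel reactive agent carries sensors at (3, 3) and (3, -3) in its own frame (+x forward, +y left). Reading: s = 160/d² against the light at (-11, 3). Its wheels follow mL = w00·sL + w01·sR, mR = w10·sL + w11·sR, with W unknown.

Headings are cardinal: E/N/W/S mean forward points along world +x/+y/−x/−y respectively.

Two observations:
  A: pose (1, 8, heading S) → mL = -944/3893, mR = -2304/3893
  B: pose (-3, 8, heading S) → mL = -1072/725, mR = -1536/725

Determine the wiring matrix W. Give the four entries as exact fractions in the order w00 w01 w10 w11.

1 -1/2 1/2 -1/2

obs A: pose=(1,8,S) → sL=160/229, sR=32/17, mL=-944/3893, mR=-2304/3893
obs B: pose=(-3,8,S) → sL=32/25, sR=160/29, mL=-1072/725, mR=-1536/725
sensor matrix S = [[160/229, 32/17], [32/25, 160/29]]; det S = 4079616/2822425
solve [mL_A; mL_B] = S·[w00; w01] and [mR_A; mR_B] = S·[w10; w11]:
  w00 = 1, w01 = -1/2, w10 = 1/2, w11 = -1/2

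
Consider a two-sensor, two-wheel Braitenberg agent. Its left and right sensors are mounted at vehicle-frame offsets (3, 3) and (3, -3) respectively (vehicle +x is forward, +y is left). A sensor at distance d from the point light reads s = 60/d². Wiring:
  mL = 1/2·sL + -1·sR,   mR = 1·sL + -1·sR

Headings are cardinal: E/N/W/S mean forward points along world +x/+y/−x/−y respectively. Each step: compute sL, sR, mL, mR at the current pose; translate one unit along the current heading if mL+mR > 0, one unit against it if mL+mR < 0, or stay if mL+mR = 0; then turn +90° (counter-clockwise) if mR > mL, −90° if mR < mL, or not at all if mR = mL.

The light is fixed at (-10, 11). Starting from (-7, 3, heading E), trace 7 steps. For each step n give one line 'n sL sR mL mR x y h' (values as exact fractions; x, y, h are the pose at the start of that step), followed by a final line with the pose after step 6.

n=0: pose=(-7,3,E); sL=60/61, sR=60/157; mL=1050/9577, mR=5760/9577; mL+mR=6810/9577 → advance +1; mR−mL=30/61 → turn +1·90°
n=1: pose=(-6,3,N); sL=30/13, sR=30/37; mL=165/481, mR=720/481; mL+mR=885/481 → advance +1; mR−mL=15/13 → turn +1·90°
n=2: pose=(-6,4,W); sL=60/101, sR=60/17; mL=-5550/1717, mR=-5040/1717; mL+mR=-10590/1717 → advance -1; mR−mL=30/101 → turn +1·90°
n=3: pose=(-5,4,S); sL=15/41, sR=15/26; mL=-210/533, mR=-225/1066; mL+mR=-645/1066 → advance -1; mR−mL=15/82 → turn +1·90°
n=4: pose=(-5,5,E); sL=60/73, sR=12/29; mL=-6/2117, mR=864/2117; mL+mR=858/2117 → advance +1; mR−mL=30/73 → turn +1·90°
n=5: pose=(-4,5,N); sL=10/3, sR=2/3; mL=1, mR=8/3; mL+mR=11/3 → advance +1; mR−mL=5/3 → turn +1·90°
n=6: pose=(-4,6,W); sL=60/73, sR=60/13; mL=-3990/949, mR=-3600/949; mL+mR=-7590/949 → advance -1; mR−mL=30/73 → turn +1·90°

0 60/61 60/157 1050/9577 5760/9577 -7 3 E
1 30/13 30/37 165/481 720/481 -6 3 N
2 60/101 60/17 -5550/1717 -5040/1717 -6 4 W
3 15/41 15/26 -210/533 -225/1066 -5 4 S
4 60/73 12/29 -6/2117 864/2117 -5 5 E
5 10/3 2/3 1 8/3 -4 5 N
6 60/73 60/13 -3990/949 -3600/949 -4 6 W
final -3 6 S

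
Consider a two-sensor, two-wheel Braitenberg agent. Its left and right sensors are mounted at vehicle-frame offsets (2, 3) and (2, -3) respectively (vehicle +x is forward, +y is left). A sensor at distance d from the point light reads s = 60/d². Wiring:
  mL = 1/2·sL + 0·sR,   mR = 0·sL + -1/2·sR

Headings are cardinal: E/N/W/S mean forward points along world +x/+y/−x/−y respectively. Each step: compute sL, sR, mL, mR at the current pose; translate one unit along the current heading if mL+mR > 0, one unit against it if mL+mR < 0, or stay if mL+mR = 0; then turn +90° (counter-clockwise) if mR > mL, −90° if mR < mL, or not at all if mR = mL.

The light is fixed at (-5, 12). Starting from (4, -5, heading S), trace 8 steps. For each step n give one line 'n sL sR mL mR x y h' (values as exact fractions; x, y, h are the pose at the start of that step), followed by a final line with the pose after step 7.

n=0: pose=(4,-5,S); sL=12/101, sR=60/397; mL=6/101, mR=-30/397; mL+mR=-648/40097 → advance -1; mR−mL=-5412/40097 → turn -1·90°
n=1: pose=(4,-4,W); sL=6/41, sR=30/109; mL=3/41, mR=-15/109; mL+mR=-288/4469 → advance -1; mR−mL=-942/4469 → turn -1·90°
n=2: pose=(5,-4,N); sL=12/49, sR=12/73; mL=6/49, mR=-6/73; mL+mR=144/3577 → advance +1; mR−mL=-732/3577 → turn -1·90°
n=3: pose=(5,-3,E); sL=5/24, sR=5/39; mL=5/48, mR=-5/78; mL+mR=25/624 → advance +1; mR−mL=-35/208 → turn -1·90°
n=4: pose=(6,-3,S); sL=12/97, sR=60/353; mL=6/97, mR=-30/353; mL+mR=-792/34241 → advance -1; mR−mL=-5028/34241 → turn -1·90°
n=5: pose=(6,-2,W); sL=6/37, sR=30/101; mL=3/37, mR=-15/101; mL+mR=-252/3737 → advance -1; mR−mL=-858/3737 → turn -1·90°
n=6: pose=(7,-2,N); sL=4/15, sR=20/123; mL=2/15, mR=-10/123; mL+mR=32/615 → advance +1; mR−mL=-44/205 → turn -1·90°
n=7: pose=(7,-1,E); sL=15/74, sR=15/113; mL=15/148, mR=-15/226; mL+mR=585/16724 → advance +1; mR−mL=-2805/16724 → turn -1·90°

0 12/101 60/397 6/101 -30/397 4 -5 S
1 6/41 30/109 3/41 -15/109 4 -4 W
2 12/49 12/73 6/49 -6/73 5 -4 N
3 5/24 5/39 5/48 -5/78 5 -3 E
4 12/97 60/353 6/97 -30/353 6 -3 S
5 6/37 30/101 3/37 -15/101 6 -2 W
6 4/15 20/123 2/15 -10/123 7 -2 N
7 15/74 15/113 15/148 -15/226 7 -1 E
final 8 -1 S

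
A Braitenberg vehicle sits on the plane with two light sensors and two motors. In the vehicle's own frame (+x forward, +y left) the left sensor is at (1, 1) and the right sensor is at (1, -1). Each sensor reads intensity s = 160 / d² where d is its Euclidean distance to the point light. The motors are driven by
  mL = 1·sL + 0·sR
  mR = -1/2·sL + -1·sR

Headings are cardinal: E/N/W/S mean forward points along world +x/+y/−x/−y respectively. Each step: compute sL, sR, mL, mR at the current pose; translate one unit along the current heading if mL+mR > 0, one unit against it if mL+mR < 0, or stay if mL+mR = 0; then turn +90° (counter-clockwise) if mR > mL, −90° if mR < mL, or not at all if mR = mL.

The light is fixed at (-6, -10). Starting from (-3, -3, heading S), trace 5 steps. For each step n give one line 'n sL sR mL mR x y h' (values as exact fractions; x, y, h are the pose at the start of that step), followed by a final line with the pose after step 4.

0 40/13 4 40/13 -72/13 -3 -3 S
1 160/53 32/17 160/53 -3056/901 -3 -2 W
2 16/9 80/53 16/9 -1144/477 -2 -2 N
3 160/89 160/61 160/89 -19120/5429 -2 -3 E
4 40/13 4 40/13 -72/13 -3 -3 S
final -3 -2 W

n=0: pose=(-3,-3,S); sL=40/13, sR=4; mL=40/13, mR=-72/13; mL+mR=-32/13 → advance -1; mR−mL=-112/13 → turn -1·90°
n=1: pose=(-3,-2,W); sL=160/53, sR=32/17; mL=160/53, mR=-3056/901; mL+mR=-336/901 → advance -1; mR−mL=-5776/901 → turn -1·90°
n=2: pose=(-2,-2,N); sL=16/9, sR=80/53; mL=16/9, mR=-1144/477; mL+mR=-296/477 → advance -1; mR−mL=-664/159 → turn -1·90°
n=3: pose=(-2,-3,E); sL=160/89, sR=160/61; mL=160/89, mR=-19120/5429; mL+mR=-9360/5429 → advance -1; mR−mL=-28880/5429 → turn -1·90°
n=4: pose=(-3,-3,S); sL=40/13, sR=4; mL=40/13, mR=-72/13; mL+mR=-32/13 → advance -1; mR−mL=-112/13 → turn -1·90°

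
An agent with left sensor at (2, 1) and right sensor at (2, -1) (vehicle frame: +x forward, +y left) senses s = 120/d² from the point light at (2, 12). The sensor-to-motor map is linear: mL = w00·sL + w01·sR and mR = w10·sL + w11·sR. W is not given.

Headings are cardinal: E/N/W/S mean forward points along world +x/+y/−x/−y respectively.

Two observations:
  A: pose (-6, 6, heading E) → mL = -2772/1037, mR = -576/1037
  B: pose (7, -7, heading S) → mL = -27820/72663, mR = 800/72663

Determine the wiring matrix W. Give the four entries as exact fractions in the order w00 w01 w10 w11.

obs A: pose=(-6,6,E) → sL=120/61, sR=24/17, mL=-2772/1037, mR=-576/1037
obs B: pose=(7,-7,S) → sL=40/159, sR=120/457, mL=-27820/72663, mR=800/72663
sensor matrix S = [[120/61, 24/17], [40/159, 120/457]]; det S = 4053760/25117177
solve [mL_A; mL_B] = S·[w00; w01] and [mR_A; mR_B] = S·[w10; w11]:
  w00 = -1, w01 = -1/2, w10 = -1, w11 = 1

-1 -1/2 -1 1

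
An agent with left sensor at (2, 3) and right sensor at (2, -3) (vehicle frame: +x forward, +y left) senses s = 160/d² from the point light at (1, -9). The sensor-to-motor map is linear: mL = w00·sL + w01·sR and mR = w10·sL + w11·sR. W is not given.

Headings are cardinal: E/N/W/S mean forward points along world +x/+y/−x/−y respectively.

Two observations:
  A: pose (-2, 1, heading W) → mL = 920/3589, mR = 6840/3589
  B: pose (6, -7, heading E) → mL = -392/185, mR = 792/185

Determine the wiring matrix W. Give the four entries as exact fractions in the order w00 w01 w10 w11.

1/2 -1 1/2 1

obs A: pose=(-2,1,W) → sL=80/37, sR=80/97, mL=920/3589, mR=6840/3589
obs B: pose=(6,-7,E) → sL=80/37, sR=16/5, mL=-392/185, mR=792/185
sensor matrix S = [[80/37, 80/97], [80/37, 16/5]]; det S = 18432/3589
solve [mL_A; mL_B] = S·[w00; w01] and [mR_A; mR_B] = S·[w10; w11]:
  w00 = 1/2, w01 = -1, w10 = 1/2, w11 = 1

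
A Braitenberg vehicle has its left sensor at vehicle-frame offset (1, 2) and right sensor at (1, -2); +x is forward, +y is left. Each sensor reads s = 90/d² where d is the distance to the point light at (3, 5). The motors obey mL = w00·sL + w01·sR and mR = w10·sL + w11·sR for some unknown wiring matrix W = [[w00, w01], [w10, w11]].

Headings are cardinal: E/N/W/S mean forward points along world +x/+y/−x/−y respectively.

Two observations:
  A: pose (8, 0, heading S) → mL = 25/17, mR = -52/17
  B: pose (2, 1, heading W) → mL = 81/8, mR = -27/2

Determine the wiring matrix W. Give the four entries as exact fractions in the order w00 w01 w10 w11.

obs A: pose=(8,0,S) → sL=18/17, sR=2, mL=25/17, mR=-52/17
obs B: pose=(2,1,W) → sL=9/4, sR=45/4, mL=81/8, mR=-27/2
sensor matrix S = [[18/17, 2], [9/4, 45/4]]; det S = 126/17
solve [mL_A; mL_B] = S·[w00; w01] and [mR_A; mR_B] = S·[w10; w11]:
  w00 = -1/2, w01 = 1, w10 = -1, w11 = -1

-1/2 1 -1 -1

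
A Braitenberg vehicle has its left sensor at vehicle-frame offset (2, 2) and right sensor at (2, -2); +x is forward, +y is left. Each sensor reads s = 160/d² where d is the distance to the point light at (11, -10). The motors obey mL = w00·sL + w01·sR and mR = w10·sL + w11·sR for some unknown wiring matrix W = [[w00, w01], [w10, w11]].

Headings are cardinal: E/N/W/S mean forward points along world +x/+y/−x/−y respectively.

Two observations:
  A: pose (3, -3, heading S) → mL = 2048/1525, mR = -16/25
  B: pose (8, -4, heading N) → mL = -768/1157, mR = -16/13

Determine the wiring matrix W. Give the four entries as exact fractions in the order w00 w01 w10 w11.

1 -1 0 -1/2

obs A: pose=(3,-3,S) → sL=160/61, sR=32/25, mL=2048/1525, mR=-16/25
obs B: pose=(8,-4,N) → sL=160/89, sR=32/13, mL=-768/1157, mR=-16/13
sensor matrix S = [[160/61, 32/25], [160/89, 32/13]]; det S = 1466368/352885
solve [mL_A; mL_B] = S·[w00; w01] and [mR_A; mR_B] = S·[w10; w11]:
  w00 = 1, w01 = -1, w10 = 0, w11 = -1/2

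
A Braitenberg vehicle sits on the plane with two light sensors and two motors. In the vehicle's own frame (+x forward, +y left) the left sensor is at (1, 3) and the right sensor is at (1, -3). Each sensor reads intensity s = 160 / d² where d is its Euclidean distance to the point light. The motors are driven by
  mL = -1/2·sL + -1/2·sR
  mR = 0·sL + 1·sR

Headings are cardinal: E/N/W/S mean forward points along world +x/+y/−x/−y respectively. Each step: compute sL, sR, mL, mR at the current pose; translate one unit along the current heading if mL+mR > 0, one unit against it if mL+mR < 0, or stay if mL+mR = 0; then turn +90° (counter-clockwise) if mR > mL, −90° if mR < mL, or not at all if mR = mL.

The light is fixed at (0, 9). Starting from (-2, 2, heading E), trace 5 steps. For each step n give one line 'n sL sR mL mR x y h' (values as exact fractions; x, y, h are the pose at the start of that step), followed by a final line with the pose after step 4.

n=0: pose=(-2,2,E); sL=160/17, sR=160/101; mL=-9440/1717, mR=160/101; mL+mR=-6720/1717 → advance -1; mR−mL=12160/1717 → turn +1·90°
n=1: pose=(-3,2,N); sL=20/9, sR=40/9; mL=-10/3, mR=40/9; mL+mR=10/9 → advance +1; mR−mL=70/9 → turn +1·90°
n=2: pose=(-3,3,W); sL=160/97, sR=32/5; mL=-1952/485, mR=32/5; mL+mR=1152/485 → advance +1; mR−mL=5056/485 → turn +1·90°
n=3: pose=(-4,3,S); sL=16/5, sR=80/49; mL=-592/245, mR=80/49; mL+mR=-192/245 → advance -1; mR−mL=992/245 → turn +1·90°
n=4: pose=(-4,4,E); sL=160/13, sR=160/73; mL=-6880/949, mR=160/73; mL+mR=-4800/949 → advance -1; mR−mL=8960/949 → turn +1·90°

0 160/17 160/101 -9440/1717 160/101 -2 2 E
1 20/9 40/9 -10/3 40/9 -3 2 N
2 160/97 32/5 -1952/485 32/5 -3 3 W
3 16/5 80/49 -592/245 80/49 -4 3 S
4 160/13 160/73 -6880/949 160/73 -4 4 E
final -5 4 N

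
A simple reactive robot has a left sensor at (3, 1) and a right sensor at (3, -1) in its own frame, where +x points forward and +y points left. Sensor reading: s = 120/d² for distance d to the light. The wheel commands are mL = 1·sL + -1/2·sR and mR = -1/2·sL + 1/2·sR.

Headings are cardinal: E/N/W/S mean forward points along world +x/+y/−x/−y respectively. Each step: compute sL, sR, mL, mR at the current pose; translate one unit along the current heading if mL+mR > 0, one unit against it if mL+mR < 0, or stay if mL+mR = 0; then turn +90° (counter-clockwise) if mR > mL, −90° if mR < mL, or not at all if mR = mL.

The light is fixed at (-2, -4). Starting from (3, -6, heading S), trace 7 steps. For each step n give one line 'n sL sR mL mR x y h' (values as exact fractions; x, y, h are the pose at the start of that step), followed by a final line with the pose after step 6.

n=0: pose=(3,-6,S); sL=120/61, sR=120/41; mL=1260/2501, mR=1200/2501; mL+mR=60/61 → advance +1; mR−mL=-60/2501 → turn -1·90°
n=1: pose=(3,-7,W); sL=6, sR=15; mL=-3/2, mR=9/2; mL+mR=3 → advance +1; mR−mL=6 → turn +1·90°
n=2: pose=(2,-7,S); sL=120/61, sR=8/3; mL=116/183, mR=64/183; mL+mR=60/61 → advance +1; mR−mL=-52/183 → turn -1·90°
n=3: pose=(2,-8,W); sL=60/13, sR=12; mL=-18/13, mR=48/13; mL+mR=30/13 → advance +1; mR−mL=66/13 → turn +1·90°
n=4: pose=(1,-8,S); sL=24/13, sR=120/53; mL=492/689, mR=144/689; mL+mR=12/13 → advance +1; mR−mL=-348/689 → turn -1·90°
n=5: pose=(1,-9,W); sL=10/3, sR=15/2; mL=-5/12, mR=25/12; mL+mR=5/3 → advance +1; mR−mL=5/2 → turn +1·90°
n=6: pose=(0,-9,S); sL=120/73, sR=24/13; mL=684/949, mR=96/949; mL+mR=60/73 → advance +1; mR−mL=-588/949 → turn -1·90°

0 120/61 120/41 1260/2501 1200/2501 3 -6 S
1 6 15 -3/2 9/2 3 -7 W
2 120/61 8/3 116/183 64/183 2 -7 S
3 60/13 12 -18/13 48/13 2 -8 W
4 24/13 120/53 492/689 144/689 1 -8 S
5 10/3 15/2 -5/12 25/12 1 -9 W
6 120/73 24/13 684/949 96/949 0 -9 S
final 0 -10 W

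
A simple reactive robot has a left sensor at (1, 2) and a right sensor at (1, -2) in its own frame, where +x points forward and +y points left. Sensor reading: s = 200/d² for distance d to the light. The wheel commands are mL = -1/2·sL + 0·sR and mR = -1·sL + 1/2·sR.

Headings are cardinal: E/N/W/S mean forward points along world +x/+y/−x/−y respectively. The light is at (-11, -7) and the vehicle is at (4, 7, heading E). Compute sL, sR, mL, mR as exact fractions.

25/64 1/2 -25/128 -9/64

left sensor world pos  = (5, 9); dL² = 512
right sensor world pos = (5, 5); dR² = 400
sL = 200/512 = 25/64
sR = 200/400 = 1/2
mL = -1/2·sL + 0·sR = -25/128
mR = -1·sL + 1/2·sR = -9/64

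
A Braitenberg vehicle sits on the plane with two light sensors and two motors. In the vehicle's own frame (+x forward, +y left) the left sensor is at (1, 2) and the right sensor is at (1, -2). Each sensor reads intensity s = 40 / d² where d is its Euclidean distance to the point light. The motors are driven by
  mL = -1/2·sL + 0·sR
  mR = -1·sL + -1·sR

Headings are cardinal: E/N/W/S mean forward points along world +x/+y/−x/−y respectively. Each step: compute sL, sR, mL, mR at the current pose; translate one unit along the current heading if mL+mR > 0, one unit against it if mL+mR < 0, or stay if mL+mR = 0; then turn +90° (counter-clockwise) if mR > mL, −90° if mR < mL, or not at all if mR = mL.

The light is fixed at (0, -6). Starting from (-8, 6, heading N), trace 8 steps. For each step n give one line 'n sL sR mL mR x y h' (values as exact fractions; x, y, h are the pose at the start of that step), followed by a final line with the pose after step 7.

n=0: pose=(-8,6,N); sL=40/269, sR=8/41; mL=-20/269, mR=-3792/11029; mL+mR=-4612/11029 → advance -1; mR−mL=-2972/11029 → turn -1·90°
n=1: pose=(-8,5,E); sL=20/109, sR=4/13; mL=-10/109, mR=-696/1417; mL+mR=-826/1417 → advance -1; mR−mL=-566/1417 → turn -1·90°
n=2: pose=(-9,5,S); sL=40/149, sR=40/221; mL=-20/149, mR=-14800/32929; mL+mR=-19220/32929 → advance -1; mR−mL=-10380/32929 → turn -1·90°
n=3: pose=(-9,6,W); sL=1/5, sR=5/37; mL=-1/10, mR=-62/185; mL+mR=-161/370 → advance -1; mR−mL=-87/370 → turn -1·90°
n=4: pose=(-8,6,N); sL=40/269, sR=8/41; mL=-20/269, mR=-3792/11029; mL+mR=-4612/11029 → advance -1; mR−mL=-2972/11029 → turn -1·90°
n=5: pose=(-8,5,E); sL=20/109, sR=4/13; mL=-10/109, mR=-696/1417; mL+mR=-826/1417 → advance -1; mR−mL=-566/1417 → turn -1·90°
n=6: pose=(-9,5,S); sL=40/149, sR=40/221; mL=-20/149, mR=-14800/32929; mL+mR=-19220/32929 → advance -1; mR−mL=-10380/32929 → turn -1·90°
n=7: pose=(-9,6,W); sL=1/5, sR=5/37; mL=-1/10, mR=-62/185; mL+mR=-161/370 → advance -1; mR−mL=-87/370 → turn -1·90°

0 40/269 8/41 -20/269 -3792/11029 -8 6 N
1 20/109 4/13 -10/109 -696/1417 -8 5 E
2 40/149 40/221 -20/149 -14800/32929 -9 5 S
3 1/5 5/37 -1/10 -62/185 -9 6 W
4 40/269 8/41 -20/269 -3792/11029 -8 6 N
5 20/109 4/13 -10/109 -696/1417 -8 5 E
6 40/149 40/221 -20/149 -14800/32929 -9 5 S
7 1/5 5/37 -1/10 -62/185 -9 6 W
final -8 6 N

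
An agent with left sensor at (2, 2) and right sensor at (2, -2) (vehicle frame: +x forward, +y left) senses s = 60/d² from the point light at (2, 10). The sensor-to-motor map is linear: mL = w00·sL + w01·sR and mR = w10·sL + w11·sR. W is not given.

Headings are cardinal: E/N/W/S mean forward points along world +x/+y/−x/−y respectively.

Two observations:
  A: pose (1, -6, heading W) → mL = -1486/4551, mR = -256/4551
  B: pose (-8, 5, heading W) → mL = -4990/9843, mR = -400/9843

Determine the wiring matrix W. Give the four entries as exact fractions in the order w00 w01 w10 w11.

obs A: pose=(1,-6,W) → sL=20/111, sR=12/41, mL=-1486/4551, mR=-256/4551
obs B: pose=(-8,5,W) → sL=60/193, sR=20/51, mL=-4990/9843, mR=-400/9843
sensor matrix S = [[20/111, 12/41], [60/193, 20/51]]; det S = -910720/44795493
solve [mL_A; mL_B] = S·[w00; w01] and [mR_A; mR_B] = S·[w10; w11]:
  w00 = -1, w01 = -1/2, w10 = 1/2, w11 = -1/2

-1 -1/2 1/2 -1/2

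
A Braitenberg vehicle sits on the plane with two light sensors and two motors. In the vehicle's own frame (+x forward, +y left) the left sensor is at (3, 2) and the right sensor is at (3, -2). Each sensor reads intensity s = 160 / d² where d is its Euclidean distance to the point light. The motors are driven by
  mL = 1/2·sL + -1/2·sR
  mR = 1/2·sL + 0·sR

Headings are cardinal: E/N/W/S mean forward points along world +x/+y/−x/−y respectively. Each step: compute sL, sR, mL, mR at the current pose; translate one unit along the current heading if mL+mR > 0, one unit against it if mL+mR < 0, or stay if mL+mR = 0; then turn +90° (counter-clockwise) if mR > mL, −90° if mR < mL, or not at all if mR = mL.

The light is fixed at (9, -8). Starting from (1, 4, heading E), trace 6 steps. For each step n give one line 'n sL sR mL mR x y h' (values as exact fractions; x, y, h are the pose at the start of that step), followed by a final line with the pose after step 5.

n=0: pose=(1,4,E); sL=160/221, sR=32/25; mL=-1536/5525, mR=80/221; mL+mR=464/5525 → advance +1; mR−mL=16/25 → turn +1·90°
n=1: pose=(2,4,N); sL=80/153, sR=16/25; mL=-224/3825, mR=40/153; mL+mR=776/3825 → advance +1; mR−mL=8/25 → turn +1·90°
n=2: pose=(2,5,W); sL=160/221, sR=32/65; mL=128/1105, mR=80/221; mL+mR=528/1105 → advance +1; mR−mL=16/65 → turn +1·90°
n=3: pose=(1,5,S); sL=20/17, sR=4/5; mL=16/85, mR=10/17; mL+mR=66/85 → advance +1; mR−mL=2/5 → turn +1·90°
n=4: pose=(1,4,E); sL=160/221, sR=32/25; mL=-1536/5525, mR=80/221; mL+mR=464/5525 → advance +1; mR−mL=16/25 → turn +1·90°
n=5: pose=(2,4,N); sL=80/153, sR=16/25; mL=-224/3825, mR=40/153; mL+mR=776/3825 → advance +1; mR−mL=8/25 → turn +1·90°

0 160/221 32/25 -1536/5525 80/221 1 4 E
1 80/153 16/25 -224/3825 40/153 2 4 N
2 160/221 32/65 128/1105 80/221 2 5 W
3 20/17 4/5 16/85 10/17 1 5 S
4 160/221 32/25 -1536/5525 80/221 1 4 E
5 80/153 16/25 -224/3825 40/153 2 4 N
final 2 5 W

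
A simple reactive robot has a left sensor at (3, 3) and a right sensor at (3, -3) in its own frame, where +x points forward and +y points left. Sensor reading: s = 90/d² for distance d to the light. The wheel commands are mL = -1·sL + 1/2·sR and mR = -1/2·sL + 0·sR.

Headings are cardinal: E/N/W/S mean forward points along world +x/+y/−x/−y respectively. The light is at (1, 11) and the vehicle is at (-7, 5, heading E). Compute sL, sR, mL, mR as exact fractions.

45/17 45/53 -4005/1802 -45/34

left sensor world pos  = (-4, 8); dL² = 34
right sensor world pos = (-4, 2); dR² = 106
sL = 90/34 = 45/17
sR = 90/106 = 45/53
mL = -1·sL + 1/2·sR = -4005/1802
mR = -1/2·sL + 0·sR = -45/34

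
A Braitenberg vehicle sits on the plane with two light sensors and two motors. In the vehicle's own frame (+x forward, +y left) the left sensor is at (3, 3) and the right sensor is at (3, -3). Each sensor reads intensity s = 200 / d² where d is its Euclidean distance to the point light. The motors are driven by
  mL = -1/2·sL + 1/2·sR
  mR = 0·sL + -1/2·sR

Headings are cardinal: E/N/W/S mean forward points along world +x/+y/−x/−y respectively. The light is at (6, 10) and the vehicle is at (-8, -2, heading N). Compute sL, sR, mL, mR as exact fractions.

left sensor world pos  = (-11, 1); dL² = 370
right sensor world pos = (-5, 1); dR² = 202
sL = 200/370 = 20/37
sR = 200/202 = 100/101
mL = -1/2·sL + 1/2·sR = 840/3737
mR = 0·sL + -1/2·sR = -50/101

20/37 100/101 840/3737 -50/101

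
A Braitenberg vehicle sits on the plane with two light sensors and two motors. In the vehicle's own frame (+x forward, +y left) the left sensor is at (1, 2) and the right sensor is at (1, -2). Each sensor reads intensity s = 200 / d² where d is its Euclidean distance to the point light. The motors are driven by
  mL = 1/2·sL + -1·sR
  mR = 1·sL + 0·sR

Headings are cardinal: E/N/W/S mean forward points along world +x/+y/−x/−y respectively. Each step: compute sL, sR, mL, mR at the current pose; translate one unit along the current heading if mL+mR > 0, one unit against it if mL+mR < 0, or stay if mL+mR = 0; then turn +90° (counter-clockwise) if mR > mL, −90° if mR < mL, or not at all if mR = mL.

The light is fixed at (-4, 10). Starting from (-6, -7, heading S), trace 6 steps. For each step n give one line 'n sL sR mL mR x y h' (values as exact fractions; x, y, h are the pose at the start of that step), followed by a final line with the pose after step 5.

0 50/81 10/17 -385/1377 50/81 -6 -7 S
1 200/257 200/401 -11300/103057 200/257 -6 -8 E
2 100/149 20/29 -1530/4321 100/149 -5 -8 N
3 40/73 200/229 -10020/16717 40/73 -5 -7 W
4 25/41 25/41 -25/82 25/41 -4 -7 S
5 200/257 200/401 -11300/103057 200/257 -4 -8 E
final -3 -8 N

n=0: pose=(-6,-7,S); sL=50/81, sR=10/17; mL=-385/1377, mR=50/81; mL+mR=155/459 → advance +1; mR−mL=1235/1377 → turn +1·90°
n=1: pose=(-6,-8,E); sL=200/257, sR=200/401; mL=-11300/103057, mR=200/257; mL+mR=68900/103057 → advance +1; mR−mL=91500/103057 → turn +1·90°
n=2: pose=(-5,-8,N); sL=100/149, sR=20/29; mL=-1530/4321, mR=100/149; mL+mR=1370/4321 → advance +1; mR−mL=4430/4321 → turn +1·90°
n=3: pose=(-5,-7,W); sL=40/73, sR=200/229; mL=-10020/16717, mR=40/73; mL+mR=-860/16717 → advance -1; mR−mL=19180/16717 → turn +1·90°
n=4: pose=(-4,-7,S); sL=25/41, sR=25/41; mL=-25/82, mR=25/41; mL+mR=25/82 → advance +1; mR−mL=75/82 → turn +1·90°
n=5: pose=(-4,-8,E); sL=200/257, sR=200/401; mL=-11300/103057, mR=200/257; mL+mR=68900/103057 → advance +1; mR−mL=91500/103057 → turn +1·90°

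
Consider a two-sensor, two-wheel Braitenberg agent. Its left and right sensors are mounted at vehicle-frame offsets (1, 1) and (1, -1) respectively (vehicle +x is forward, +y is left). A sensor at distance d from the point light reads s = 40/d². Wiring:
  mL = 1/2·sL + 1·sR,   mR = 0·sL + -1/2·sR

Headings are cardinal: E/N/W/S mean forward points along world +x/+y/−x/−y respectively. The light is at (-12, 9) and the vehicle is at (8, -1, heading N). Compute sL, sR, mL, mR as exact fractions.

left sensor world pos  = (7, 0); dL² = 442
right sensor world pos = (9, 0); dR² = 522
sL = 40/442 = 20/221
sR = 40/522 = 20/261
mL = 1/2·sL + 1·sR = 7030/57681
mR = 0·sL + -1/2·sR = -10/261

20/221 20/261 7030/57681 -10/261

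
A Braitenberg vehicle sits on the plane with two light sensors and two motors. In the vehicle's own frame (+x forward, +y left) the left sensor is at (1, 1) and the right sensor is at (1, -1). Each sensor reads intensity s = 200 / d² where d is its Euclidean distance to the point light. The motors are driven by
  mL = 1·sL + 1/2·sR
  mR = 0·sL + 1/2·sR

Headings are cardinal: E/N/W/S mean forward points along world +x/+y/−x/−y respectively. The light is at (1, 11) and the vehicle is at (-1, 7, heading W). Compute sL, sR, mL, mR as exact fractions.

100/17 100/9 1750/153 50/9

left sensor world pos  = (-2, 6); dL² = 34
right sensor world pos = (-2, 8); dR² = 18
sL = 200/34 = 100/17
sR = 200/18 = 100/9
mL = 1·sL + 1/2·sR = 1750/153
mR = 0·sL + 1/2·sR = 50/9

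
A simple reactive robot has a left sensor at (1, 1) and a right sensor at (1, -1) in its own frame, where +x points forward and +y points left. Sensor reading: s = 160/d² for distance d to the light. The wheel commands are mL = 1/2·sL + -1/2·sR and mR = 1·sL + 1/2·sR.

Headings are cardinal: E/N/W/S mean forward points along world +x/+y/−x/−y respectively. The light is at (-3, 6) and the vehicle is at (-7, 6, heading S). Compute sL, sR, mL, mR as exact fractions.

16 80/13 64/13 248/13

left sensor world pos  = (-6, 5); dL² = 10
right sensor world pos = (-8, 5); dR² = 26
sL = 160/10 = 16
sR = 160/26 = 80/13
mL = 1/2·sL + -1/2·sR = 64/13
mR = 1·sL + 1/2·sR = 248/13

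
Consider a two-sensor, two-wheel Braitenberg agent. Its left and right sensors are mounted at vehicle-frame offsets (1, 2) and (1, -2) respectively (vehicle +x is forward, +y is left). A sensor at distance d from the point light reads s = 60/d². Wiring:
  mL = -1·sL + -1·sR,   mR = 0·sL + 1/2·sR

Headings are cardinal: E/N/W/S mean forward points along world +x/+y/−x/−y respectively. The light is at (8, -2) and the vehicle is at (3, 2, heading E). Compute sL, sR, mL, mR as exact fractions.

15/13 3 -54/13 3/2

left sensor world pos  = (4, 4); dL² = 52
right sensor world pos = (4, 0); dR² = 20
sL = 60/52 = 15/13
sR = 60/20 = 3
mL = -1·sL + -1·sR = -54/13
mR = 0·sL + 1/2·sR = 3/2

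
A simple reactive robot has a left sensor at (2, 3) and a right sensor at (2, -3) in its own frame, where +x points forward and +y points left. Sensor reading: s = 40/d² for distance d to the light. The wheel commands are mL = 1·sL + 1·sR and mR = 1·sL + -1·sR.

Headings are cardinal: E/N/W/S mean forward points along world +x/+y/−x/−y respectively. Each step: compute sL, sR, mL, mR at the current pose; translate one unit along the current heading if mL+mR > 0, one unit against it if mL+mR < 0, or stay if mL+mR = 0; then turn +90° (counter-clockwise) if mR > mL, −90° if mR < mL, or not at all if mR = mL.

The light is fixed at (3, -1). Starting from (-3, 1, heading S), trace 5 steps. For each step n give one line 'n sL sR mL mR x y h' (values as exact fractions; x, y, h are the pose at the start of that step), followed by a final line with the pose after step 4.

n=0: pose=(-3,1,S); sL=40/9, sR=40/81; mL=400/81, mR=320/81; mL+mR=80/9 → advance +1; mR−mL=-80/81 → turn -1·90°
n=1: pose=(-3,0,W); sL=10/17, sR=1/2; mL=37/34, mR=3/34; mL+mR=20/17 → advance +1; mR−mL=-1 → turn -1·90°
n=2: pose=(-4,0,N); sL=40/109, sR=8/5; mL=1072/545, mR=-672/545; mL+mR=80/109 → advance +1; mR−mL=-16/5 → turn -1·90°
n=3: pose=(-4,1,E); sL=4/5, sR=20/13; mL=152/65, mR=-48/65; mL+mR=8/5 → advance +1; mR−mL=-40/13 → turn -1·90°
n=4: pose=(-3,1,S); sL=40/9, sR=40/81; mL=400/81, mR=320/81; mL+mR=80/9 → advance +1; mR−mL=-80/81 → turn -1·90°

0 40/9 40/81 400/81 320/81 -3 1 S
1 10/17 1/2 37/34 3/34 -3 0 W
2 40/109 8/5 1072/545 -672/545 -4 0 N
3 4/5 20/13 152/65 -48/65 -4 1 E
4 40/9 40/81 400/81 320/81 -3 1 S
final -3 0 W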